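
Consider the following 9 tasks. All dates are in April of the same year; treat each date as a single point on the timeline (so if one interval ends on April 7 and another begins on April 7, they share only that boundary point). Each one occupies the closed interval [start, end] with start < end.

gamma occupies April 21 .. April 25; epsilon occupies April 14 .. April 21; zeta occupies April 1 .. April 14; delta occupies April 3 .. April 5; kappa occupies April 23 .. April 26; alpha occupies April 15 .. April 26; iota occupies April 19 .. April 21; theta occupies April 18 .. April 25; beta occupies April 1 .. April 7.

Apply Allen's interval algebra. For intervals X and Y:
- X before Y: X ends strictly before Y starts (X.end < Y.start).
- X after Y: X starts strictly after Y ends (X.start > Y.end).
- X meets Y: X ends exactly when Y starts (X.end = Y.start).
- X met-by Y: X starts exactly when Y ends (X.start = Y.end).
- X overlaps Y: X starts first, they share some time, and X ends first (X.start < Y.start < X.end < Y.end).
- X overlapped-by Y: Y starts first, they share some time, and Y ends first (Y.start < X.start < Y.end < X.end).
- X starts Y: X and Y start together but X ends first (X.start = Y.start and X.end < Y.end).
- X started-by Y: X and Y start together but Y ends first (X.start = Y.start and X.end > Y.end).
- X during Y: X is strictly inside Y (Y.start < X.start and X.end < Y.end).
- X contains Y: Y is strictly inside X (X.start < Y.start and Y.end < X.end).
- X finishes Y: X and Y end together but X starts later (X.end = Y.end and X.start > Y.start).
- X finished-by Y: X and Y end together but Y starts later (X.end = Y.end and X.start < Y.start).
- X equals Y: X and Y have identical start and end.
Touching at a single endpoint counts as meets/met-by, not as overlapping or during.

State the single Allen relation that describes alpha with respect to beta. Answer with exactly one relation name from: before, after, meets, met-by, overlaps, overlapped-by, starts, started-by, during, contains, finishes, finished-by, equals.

after

alpha = [April 15, April 26]; beta = [April 1, April 7].
Compare endpoints: alpha.start > beta.start, alpha.start > beta.end, alpha.end > beta.start, alpha.end > beta.end.
That pattern is 'after'.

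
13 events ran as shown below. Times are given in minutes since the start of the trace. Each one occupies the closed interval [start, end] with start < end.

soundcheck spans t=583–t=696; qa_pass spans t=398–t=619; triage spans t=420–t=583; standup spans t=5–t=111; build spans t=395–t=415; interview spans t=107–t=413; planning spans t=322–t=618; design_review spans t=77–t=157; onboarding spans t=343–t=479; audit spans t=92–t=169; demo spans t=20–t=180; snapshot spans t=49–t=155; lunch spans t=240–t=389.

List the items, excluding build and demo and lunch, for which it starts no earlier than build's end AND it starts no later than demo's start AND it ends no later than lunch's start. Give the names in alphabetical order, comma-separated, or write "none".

Conditions: its start is no earlier than build's end (X.start >= t=415) AND its start is no later than demo's start (X.start <= t=20) AND its end is no later than lunch's start (X.end <= t=240).
audit: start t=92 >= t=415? ✗; start t=92 <= t=20? ✗; end t=169 <= t=240? ✓ → no.
design_review: start t=77 >= t=415? ✗; start t=77 <= t=20? ✗; end t=157 <= t=240? ✓ → no.
interview: start t=107 >= t=415? ✗; start t=107 <= t=20? ✗; end t=413 <= t=240? ✗ → no.
onboarding: start t=343 >= t=415? ✗; start t=343 <= t=20? ✗; end t=479 <= t=240? ✗ → no.
planning: start t=322 >= t=415? ✗; start t=322 <= t=20? ✗; end t=618 <= t=240? ✗ → no.
qa_pass: start t=398 >= t=415? ✗; start t=398 <= t=20? ✗; end t=619 <= t=240? ✗ → no.
snapshot: start t=49 >= t=415? ✗; start t=49 <= t=20? ✗; end t=155 <= t=240? ✓ → no.
soundcheck: start t=583 >= t=415? ✓; start t=583 <= t=20? ✗; end t=696 <= t=240? ✗ → no.
standup: start t=5 >= t=415? ✗; start t=5 <= t=20? ✓; end t=111 <= t=240? ✓ → no.
triage: start t=420 >= t=415? ✓; start t=420 <= t=20? ✗; end t=583 <= t=240? ✗ → no.
Result: none.

none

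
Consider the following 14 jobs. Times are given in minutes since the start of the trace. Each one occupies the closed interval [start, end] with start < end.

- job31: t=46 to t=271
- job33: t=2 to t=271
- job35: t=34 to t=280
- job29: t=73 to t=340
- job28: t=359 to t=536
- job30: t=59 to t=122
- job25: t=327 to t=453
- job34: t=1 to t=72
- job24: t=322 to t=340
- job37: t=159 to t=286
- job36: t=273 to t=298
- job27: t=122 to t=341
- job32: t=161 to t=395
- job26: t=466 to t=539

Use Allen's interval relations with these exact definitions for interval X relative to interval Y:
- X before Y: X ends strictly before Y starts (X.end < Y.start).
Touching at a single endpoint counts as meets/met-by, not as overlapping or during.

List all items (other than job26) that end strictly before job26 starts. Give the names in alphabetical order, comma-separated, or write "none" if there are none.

job24, job25, job27, job29, job30, job31, job32, job33, job34, job35, job36, job37

Target job26 = [t=466, t=539].
job24 [t=322, t=340] → before → yes.
job25 [t=327, t=453] → before → yes.
job27 [t=122, t=341] → before → yes.
job28 [t=359, t=536] → overlaps → no.
job29 [t=73, t=340] → before → yes.
job30 [t=59, t=122] → before → yes.
job31 [t=46, t=271] → before → yes.
job32 [t=161, t=395] → before → yes.
job33 [t=2, t=271] → before → yes.
job34 [t=1, t=72] → before → yes.
job35 [t=34, t=280] → before → yes.
job36 [t=273, t=298] → before → yes.
job37 [t=159, t=286] → before → yes.
Result: job24, job25, job27, job29, job30, job31, job32, job33, job34, job35, job36, job37.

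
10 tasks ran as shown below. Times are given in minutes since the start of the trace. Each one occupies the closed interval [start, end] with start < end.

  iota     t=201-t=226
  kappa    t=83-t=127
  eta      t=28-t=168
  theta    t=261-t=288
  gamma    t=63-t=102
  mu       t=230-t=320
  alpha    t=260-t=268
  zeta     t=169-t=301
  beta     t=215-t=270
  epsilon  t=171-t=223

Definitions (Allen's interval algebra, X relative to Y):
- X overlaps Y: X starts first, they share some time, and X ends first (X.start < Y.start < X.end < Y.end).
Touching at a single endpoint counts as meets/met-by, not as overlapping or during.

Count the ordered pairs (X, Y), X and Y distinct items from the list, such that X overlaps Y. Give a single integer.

Checking all 90 ordered pairs for relation 'overlaps'; matching pairs in alphabetical order:
(alpha, theta): alpha overlaps theta ✓
(beta, mu): beta overlaps mu ✓
(beta, theta): beta overlaps theta ✓
(epsilon, beta): epsilon overlaps beta ✓
(epsilon, iota): epsilon overlaps iota ✓
(gamma, kappa): gamma overlaps kappa ✓
(iota, beta): iota overlaps beta ✓
(zeta, mu): zeta overlaps mu ✓
Count: 8.

8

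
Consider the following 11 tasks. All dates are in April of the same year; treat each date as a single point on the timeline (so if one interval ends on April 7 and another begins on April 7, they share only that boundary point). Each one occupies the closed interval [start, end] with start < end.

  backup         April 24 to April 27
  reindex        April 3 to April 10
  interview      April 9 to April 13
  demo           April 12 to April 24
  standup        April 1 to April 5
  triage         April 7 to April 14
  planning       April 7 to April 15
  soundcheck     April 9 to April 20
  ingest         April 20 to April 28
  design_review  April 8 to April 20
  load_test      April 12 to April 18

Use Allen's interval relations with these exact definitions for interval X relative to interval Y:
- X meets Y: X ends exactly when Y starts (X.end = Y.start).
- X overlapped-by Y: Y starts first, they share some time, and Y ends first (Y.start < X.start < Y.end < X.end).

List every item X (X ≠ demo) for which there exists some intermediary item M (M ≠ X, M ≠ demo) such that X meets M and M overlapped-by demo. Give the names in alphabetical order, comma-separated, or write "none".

Target demo = [April 12, April 24].
Intermediaries M with M overlapped-by demo: ingest.
Via ingest — items with X meets ingest: design_review, soundcheck.
Union: design_review, soundcheck.

design_review, soundcheck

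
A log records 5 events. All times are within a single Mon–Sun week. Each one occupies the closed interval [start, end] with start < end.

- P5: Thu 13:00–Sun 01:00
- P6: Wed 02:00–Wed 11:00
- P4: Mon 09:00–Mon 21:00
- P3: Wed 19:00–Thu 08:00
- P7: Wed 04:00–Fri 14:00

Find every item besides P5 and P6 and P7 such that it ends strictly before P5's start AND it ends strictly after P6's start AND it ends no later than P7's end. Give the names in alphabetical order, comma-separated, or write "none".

Conditions: its end is strictly before P5's start (X.end < Thu 13:00) AND its end is strictly after P6's start (X.end > Wed 02:00) AND its end is no later than P7's end (X.end <= Fri 14:00).
P3: end Thu 08:00 < Thu 13:00? ✓; end Thu 08:00 > Wed 02:00? ✓; end Thu 08:00 <= Fri 14:00? ✓ → yes.
P4: end Mon 21:00 < Thu 13:00? ✓; end Mon 21:00 > Wed 02:00? ✗; end Mon 21:00 <= Fri 14:00? ✓ → no.
Result: P3.

P3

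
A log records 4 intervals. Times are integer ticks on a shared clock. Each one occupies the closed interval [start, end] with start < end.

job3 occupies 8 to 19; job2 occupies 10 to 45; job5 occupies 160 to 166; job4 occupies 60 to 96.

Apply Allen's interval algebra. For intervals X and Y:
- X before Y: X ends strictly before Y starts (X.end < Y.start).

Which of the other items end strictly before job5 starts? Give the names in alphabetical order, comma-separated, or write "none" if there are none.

job2, job3, job4

Target job5 = [160, 166].
job2 [10, 45] → before → yes.
job3 [8, 19] → before → yes.
job4 [60, 96] → before → yes.
Result: job2, job3, job4.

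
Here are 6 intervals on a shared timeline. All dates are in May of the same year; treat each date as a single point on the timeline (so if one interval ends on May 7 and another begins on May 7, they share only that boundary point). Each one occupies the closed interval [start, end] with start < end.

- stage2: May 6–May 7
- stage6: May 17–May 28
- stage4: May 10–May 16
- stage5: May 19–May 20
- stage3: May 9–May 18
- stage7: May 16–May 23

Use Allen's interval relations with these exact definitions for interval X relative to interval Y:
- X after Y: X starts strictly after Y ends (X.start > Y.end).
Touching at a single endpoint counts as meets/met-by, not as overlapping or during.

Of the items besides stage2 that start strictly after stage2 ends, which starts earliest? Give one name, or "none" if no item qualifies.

stage3

Target stage2 = [May 6, May 7].
stage3 [May 9, May 18] → after → candidate.
stage4 [May 10, May 16] → after → candidate.
stage5 [May 19, May 20] → after → candidate.
stage6 [May 17, May 28] → after → candidate.
stage7 [May 16, May 23] → after → candidate.
Among candidates, earliest start is May 9 → stage3.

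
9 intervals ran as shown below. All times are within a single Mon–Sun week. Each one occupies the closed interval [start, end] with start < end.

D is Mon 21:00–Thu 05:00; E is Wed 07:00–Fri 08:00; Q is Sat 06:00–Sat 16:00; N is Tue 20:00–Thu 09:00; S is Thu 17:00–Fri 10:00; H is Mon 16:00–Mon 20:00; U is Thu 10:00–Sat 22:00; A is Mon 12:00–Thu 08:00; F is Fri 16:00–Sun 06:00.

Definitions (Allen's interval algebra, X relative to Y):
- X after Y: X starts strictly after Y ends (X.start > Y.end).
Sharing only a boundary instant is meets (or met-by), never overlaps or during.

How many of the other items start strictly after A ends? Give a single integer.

4

Target A = [Mon 12:00, Thu 08:00].
D [Mon 21:00, Thu 05:00] → during → no.
E [Wed 07:00, Fri 08:00] → overlapped-by → no.
F [Fri 16:00, Sun 06:00] → after → counts.
H [Mon 16:00, Mon 20:00] → during → no.
N [Tue 20:00, Thu 09:00] → overlapped-by → no.
Q [Sat 06:00, Sat 16:00] → after → counts.
S [Thu 17:00, Fri 10:00] → after → counts.
U [Thu 10:00, Sat 22:00] → after → counts.
Total: 4.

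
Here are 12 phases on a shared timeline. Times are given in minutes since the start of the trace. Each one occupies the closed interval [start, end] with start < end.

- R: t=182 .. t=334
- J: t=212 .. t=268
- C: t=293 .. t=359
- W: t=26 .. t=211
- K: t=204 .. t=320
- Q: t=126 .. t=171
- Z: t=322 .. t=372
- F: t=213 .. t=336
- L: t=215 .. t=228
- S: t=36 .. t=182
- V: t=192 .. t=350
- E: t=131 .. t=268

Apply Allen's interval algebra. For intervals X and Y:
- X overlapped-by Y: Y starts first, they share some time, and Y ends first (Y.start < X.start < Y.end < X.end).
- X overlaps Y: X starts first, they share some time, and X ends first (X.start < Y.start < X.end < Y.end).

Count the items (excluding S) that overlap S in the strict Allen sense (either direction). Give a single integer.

1

Target S = [t=36, t=182].
C [t=293, t=359] → after → no.
E [t=131, t=268] → overlapped-by → counts.
F [t=213, t=336] → after → no.
J [t=212, t=268] → after → no.
K [t=204, t=320] → after → no.
L [t=215, t=228] → after → no.
Q [t=126, t=171] → during → no.
R [t=182, t=334] → met-by → no.
V [t=192, t=350] → after → no.
W [t=26, t=211] → contains → no.
Z [t=322, t=372] → after → no.
Total: 1.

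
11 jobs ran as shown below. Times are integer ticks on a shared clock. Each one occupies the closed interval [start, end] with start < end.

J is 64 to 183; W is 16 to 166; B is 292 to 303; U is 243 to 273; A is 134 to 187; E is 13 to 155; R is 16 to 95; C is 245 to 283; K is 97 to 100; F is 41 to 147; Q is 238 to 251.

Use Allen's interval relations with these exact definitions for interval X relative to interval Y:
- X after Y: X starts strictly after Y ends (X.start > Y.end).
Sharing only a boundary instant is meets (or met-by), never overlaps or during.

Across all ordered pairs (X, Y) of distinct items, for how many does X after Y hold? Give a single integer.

34

Checking all 110 ordered pairs for relation 'after'; matching pairs in alphabetical order:
(A, K): A after K ✓
(A, R): A after R ✓
(B, A): B after A ✓
(B, C): B after C ✓
(B, E): B after E ✓
(B, F): B after F ✓
(B, J): B after J ✓
(B, K): B after K ✓
(B, Q): B after Q ✓
(B, R): B after R ✓
(B, U): B after U ✓
(B, W): B after W ✓
(C, A): C after A ✓
(C, E): C after E ✓
(C, F): C after F ✓
(C, J): C after J ✓
(C, K): C after K ✓
(C, R): C after R ✓
(C, W): C after W ✓
(K, R): K after R ✓
(Q, A): Q after A ✓
(Q, E): Q after E ✓
(Q, F): Q after F ✓
(Q, J): Q after J ✓
... plus 10 further pairs not listed.
Count: 34.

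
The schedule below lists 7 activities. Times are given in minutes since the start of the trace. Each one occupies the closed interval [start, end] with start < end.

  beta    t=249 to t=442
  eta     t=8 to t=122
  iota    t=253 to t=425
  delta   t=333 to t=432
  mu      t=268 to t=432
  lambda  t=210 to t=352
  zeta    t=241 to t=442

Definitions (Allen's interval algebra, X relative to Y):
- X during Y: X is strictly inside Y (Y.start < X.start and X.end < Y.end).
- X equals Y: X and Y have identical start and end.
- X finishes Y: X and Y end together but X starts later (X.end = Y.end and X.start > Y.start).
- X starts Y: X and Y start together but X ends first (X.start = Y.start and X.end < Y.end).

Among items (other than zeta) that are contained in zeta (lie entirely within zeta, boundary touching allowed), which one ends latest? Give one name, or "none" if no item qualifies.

beta

Target zeta = [t=241, t=442].
beta [t=249, t=442] → finishes → candidate.
delta [t=333, t=432] → during → candidate.
eta [t=8, t=122] → before → excluded.
iota [t=253, t=425] → during → candidate.
lambda [t=210, t=352] → overlaps → excluded.
mu [t=268, t=432] → during → candidate.
Among candidates, latest end is t=442 → beta.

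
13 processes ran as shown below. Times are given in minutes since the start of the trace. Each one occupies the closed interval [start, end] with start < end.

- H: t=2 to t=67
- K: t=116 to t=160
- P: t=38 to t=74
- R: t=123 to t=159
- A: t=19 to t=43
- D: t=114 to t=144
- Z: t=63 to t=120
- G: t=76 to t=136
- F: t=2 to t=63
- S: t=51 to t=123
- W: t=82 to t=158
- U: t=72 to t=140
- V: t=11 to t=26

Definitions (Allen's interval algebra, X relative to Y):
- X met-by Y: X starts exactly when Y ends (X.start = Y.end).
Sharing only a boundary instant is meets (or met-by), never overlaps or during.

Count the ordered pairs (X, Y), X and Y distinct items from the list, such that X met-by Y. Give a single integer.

2

Checking all 156 ordered pairs for relation 'met-by'; matching pairs in alphabetical order:
(R, S): R met-by S ✓
(Z, F): Z met-by F ✓
Count: 2.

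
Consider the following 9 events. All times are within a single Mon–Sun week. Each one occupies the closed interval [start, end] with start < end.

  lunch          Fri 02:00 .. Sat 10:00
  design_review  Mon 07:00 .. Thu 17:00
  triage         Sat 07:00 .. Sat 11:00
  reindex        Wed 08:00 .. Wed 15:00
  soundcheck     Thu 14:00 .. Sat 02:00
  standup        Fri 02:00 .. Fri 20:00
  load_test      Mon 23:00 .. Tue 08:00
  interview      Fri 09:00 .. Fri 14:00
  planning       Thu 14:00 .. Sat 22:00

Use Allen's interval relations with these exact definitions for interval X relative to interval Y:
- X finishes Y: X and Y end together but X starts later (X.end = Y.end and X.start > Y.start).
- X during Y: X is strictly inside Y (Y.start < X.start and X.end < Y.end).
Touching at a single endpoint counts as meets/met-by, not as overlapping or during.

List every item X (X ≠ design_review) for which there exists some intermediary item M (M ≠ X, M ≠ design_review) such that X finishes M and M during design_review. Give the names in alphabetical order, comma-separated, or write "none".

none

Target design_review = [Mon 07:00, Thu 17:00].
Intermediaries M with M during design_review: load_test, reindex.
Via load_test — items with X finishes load_test: none.
Via reindex — items with X finishes reindex: none.
Union: none.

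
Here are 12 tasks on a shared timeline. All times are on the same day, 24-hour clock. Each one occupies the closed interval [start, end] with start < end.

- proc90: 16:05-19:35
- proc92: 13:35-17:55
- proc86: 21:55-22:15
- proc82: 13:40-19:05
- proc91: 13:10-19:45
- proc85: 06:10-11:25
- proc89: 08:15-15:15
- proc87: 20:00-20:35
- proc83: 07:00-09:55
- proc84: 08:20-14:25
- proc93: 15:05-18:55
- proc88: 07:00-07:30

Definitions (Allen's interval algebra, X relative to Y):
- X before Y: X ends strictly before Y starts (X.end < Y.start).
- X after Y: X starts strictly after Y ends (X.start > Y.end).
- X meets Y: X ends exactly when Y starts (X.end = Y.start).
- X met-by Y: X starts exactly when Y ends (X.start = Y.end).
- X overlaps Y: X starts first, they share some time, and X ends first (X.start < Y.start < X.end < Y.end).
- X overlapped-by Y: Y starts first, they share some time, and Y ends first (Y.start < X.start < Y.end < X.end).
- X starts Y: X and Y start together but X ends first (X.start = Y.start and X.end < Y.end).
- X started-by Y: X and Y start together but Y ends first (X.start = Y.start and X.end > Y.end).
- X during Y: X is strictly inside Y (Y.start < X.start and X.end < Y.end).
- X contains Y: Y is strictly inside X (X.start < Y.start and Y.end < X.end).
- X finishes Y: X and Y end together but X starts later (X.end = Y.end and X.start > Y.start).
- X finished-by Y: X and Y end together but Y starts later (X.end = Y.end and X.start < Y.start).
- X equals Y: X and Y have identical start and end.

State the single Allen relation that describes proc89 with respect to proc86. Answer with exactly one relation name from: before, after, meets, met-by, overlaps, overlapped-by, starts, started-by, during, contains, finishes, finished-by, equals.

proc89 = [08:15, 15:15]; proc86 = [21:55, 22:15].
Compare endpoints: proc89.start < proc86.start, proc89.start < proc86.end, proc89.end < proc86.start, proc89.end < proc86.end.
That pattern is 'before'.

before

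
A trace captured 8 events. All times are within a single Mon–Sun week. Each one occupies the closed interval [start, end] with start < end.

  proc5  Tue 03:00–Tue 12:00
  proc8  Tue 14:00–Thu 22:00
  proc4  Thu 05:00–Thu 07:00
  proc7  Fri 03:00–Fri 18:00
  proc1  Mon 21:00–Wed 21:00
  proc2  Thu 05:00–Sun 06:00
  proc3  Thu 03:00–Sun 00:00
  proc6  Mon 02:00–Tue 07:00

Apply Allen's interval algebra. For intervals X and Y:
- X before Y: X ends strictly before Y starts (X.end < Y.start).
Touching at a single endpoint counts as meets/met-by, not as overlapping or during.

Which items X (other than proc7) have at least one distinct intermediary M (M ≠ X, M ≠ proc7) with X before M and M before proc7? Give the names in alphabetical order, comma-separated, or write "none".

Target proc7 = [Fri 03:00, Fri 18:00].
Intermediaries M with M before proc7: proc1, proc4, proc5, proc6, proc8.
Via proc1 — items with X before proc1: none.
Via proc4 — items with X before proc4: proc1, proc5, proc6.
Via proc5 — items with X before proc5: none.
Via proc6 — items with X before proc6: none.
Via proc8 — items with X before proc8: proc5, proc6.
Union: proc1, proc5, proc6.

proc1, proc5, proc6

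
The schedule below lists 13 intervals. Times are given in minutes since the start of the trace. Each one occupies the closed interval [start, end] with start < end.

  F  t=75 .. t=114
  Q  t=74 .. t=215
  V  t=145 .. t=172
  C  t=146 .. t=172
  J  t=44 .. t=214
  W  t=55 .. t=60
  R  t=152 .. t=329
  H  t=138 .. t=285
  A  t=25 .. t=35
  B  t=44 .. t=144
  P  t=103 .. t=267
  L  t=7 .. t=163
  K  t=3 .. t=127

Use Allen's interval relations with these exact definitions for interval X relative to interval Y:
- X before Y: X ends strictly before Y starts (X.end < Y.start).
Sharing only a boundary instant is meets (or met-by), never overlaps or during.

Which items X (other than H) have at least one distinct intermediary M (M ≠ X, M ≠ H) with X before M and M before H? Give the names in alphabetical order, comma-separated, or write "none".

A, W

Target H = [t=138, t=285].
Intermediaries M with M before H: A, F, K, W.
Via A — items with X before A: none.
Via F — items with X before F: A, W.
Via K — items with X before K: none.
Via W — items with X before W: A.
Union: A, W.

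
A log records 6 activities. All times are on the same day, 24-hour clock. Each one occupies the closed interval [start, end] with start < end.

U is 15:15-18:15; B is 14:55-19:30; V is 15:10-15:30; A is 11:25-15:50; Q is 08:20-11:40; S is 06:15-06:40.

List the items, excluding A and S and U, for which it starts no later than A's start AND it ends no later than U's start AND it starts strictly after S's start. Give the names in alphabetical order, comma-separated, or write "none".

Conditions: its start is no later than A's start (X.start <= 11:25) AND its end is no later than U's start (X.end <= 15:15) AND its start is strictly after S's start (X.start > 06:15).
B: start 14:55 <= 11:25? ✗; end 19:30 <= 15:15? ✗; start 14:55 > 06:15? ✓ → no.
Q: start 08:20 <= 11:25? ✓; end 11:40 <= 15:15? ✓; start 08:20 > 06:15? ✓ → yes.
V: start 15:10 <= 11:25? ✗; end 15:30 <= 15:15? ✗; start 15:10 > 06:15? ✓ → no.
Result: Q.

Q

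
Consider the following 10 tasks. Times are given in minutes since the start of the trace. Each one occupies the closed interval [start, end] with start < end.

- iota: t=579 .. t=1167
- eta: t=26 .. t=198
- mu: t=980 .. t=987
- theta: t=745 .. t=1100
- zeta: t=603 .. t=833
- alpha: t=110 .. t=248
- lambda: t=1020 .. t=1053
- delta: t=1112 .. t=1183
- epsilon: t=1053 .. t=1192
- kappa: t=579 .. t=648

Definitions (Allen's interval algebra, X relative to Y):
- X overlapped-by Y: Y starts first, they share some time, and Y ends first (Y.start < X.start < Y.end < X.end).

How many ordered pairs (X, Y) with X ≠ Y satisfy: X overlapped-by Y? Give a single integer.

6

Checking all 90 ordered pairs for relation 'overlapped-by'; matching pairs in alphabetical order:
(alpha, eta): alpha overlapped-by eta ✓
(delta, iota): delta overlapped-by iota ✓
(epsilon, iota): epsilon overlapped-by iota ✓
(epsilon, theta): epsilon overlapped-by theta ✓
(theta, zeta): theta overlapped-by zeta ✓
(zeta, kappa): zeta overlapped-by kappa ✓
Count: 6.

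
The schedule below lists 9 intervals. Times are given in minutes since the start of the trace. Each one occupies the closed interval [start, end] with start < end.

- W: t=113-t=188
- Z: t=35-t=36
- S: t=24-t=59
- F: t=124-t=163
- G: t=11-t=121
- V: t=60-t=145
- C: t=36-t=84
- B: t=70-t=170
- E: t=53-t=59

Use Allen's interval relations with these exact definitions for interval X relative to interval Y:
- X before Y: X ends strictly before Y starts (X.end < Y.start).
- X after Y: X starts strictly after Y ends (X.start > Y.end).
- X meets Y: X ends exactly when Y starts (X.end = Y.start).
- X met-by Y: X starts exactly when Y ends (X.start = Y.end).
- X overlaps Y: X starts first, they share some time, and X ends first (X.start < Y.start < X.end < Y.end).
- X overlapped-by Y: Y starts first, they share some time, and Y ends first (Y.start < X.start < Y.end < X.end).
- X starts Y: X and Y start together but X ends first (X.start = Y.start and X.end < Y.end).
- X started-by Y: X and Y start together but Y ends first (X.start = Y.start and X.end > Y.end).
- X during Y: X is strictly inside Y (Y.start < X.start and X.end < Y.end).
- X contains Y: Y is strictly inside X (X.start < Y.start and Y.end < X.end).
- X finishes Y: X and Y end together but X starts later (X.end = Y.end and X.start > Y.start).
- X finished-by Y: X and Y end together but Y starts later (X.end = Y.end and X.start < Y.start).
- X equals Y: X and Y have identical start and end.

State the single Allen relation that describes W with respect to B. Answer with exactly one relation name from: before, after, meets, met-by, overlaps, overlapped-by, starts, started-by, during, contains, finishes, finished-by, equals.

W = [t=113, t=188]; B = [t=70, t=170].
Compare endpoints: W.start > B.start, W.start < B.end, W.end > B.start, W.end > B.end.
That pattern is 'overlapped-by'.

overlapped-by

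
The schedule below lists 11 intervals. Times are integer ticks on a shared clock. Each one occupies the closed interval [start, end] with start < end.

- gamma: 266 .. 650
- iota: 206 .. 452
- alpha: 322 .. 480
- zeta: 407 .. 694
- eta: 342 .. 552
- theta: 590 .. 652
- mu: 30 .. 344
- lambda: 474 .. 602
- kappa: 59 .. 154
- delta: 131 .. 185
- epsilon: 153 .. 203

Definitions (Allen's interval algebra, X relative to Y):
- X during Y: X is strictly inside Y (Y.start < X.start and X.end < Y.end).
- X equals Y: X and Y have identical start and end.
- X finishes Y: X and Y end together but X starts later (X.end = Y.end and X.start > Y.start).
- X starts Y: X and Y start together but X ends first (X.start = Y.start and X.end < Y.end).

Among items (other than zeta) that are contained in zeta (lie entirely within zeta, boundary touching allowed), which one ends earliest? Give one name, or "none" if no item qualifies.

Target zeta = [407, 694].
alpha [322, 480] → overlaps → excluded.
delta [131, 185] → before → excluded.
epsilon [153, 203] → before → excluded.
eta [342, 552] → overlaps → excluded.
gamma [266, 650] → overlaps → excluded.
iota [206, 452] → overlaps → excluded.
kappa [59, 154] → before → excluded.
lambda [474, 602] → during → candidate.
mu [30, 344] → before → excluded.
theta [590, 652] → during → candidate.
Among candidates, earliest end is 602 → lambda.

lambda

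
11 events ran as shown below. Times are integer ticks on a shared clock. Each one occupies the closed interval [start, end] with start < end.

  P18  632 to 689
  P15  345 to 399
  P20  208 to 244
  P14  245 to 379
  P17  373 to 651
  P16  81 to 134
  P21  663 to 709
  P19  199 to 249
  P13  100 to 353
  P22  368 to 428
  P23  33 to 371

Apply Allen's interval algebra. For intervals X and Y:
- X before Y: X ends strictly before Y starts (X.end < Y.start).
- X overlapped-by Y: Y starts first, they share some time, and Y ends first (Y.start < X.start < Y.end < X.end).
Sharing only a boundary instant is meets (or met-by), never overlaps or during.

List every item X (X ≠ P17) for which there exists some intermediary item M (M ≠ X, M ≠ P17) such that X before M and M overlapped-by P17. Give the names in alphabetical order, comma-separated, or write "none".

P13, P14, P15, P16, P19, P20, P22, P23

Target P17 = [373, 651].
Intermediaries M with M overlapped-by P17: P18.
Via P18 — items with X before P18: P13, P14, P15, P16, P19, P20, P22, P23.
Union: P13, P14, P15, P16, P19, P20, P22, P23.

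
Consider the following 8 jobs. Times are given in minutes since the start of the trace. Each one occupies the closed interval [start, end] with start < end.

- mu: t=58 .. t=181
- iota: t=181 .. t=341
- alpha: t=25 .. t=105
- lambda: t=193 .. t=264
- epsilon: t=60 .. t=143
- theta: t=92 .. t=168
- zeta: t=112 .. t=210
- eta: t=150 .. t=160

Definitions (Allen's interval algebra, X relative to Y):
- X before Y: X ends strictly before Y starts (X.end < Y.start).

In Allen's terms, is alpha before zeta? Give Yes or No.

alpha = [t=25, t=105], zeta = [t=112, t=210].
Actual relation of alpha to zeta: before.
Asked whether 'before' holds → Yes.

Yes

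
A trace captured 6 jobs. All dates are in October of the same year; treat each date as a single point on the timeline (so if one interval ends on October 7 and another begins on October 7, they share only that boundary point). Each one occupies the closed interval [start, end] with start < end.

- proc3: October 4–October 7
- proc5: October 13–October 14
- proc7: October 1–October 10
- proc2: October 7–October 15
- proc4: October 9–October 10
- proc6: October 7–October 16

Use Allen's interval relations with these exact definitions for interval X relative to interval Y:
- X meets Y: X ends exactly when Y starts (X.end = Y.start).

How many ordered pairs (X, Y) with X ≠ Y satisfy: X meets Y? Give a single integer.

2

Checking all 30 ordered pairs for relation 'meets'; matching pairs in alphabetical order:
(proc3, proc2): proc3 meets proc2 ✓
(proc3, proc6): proc3 meets proc6 ✓
Count: 2.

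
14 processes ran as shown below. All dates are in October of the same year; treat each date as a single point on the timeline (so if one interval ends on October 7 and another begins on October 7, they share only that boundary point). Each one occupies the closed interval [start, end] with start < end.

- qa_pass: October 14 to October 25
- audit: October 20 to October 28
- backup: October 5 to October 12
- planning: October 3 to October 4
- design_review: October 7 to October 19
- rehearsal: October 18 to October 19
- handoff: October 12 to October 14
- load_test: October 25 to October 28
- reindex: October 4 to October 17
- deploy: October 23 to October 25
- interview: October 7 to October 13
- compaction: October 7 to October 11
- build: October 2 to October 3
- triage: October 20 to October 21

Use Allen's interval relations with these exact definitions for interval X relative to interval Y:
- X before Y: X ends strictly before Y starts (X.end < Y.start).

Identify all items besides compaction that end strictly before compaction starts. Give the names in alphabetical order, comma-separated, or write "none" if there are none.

Target compaction = [October 7, October 11].
audit [October 20, October 28] → after → no.
backup [October 5, October 12] → contains → no.
build [October 2, October 3] → before → yes.
deploy [October 23, October 25] → after → no.
design_review [October 7, October 19] → started-by → no.
handoff [October 12, October 14] → after → no.
interview [October 7, October 13] → started-by → no.
load_test [October 25, October 28] → after → no.
planning [October 3, October 4] → before → yes.
qa_pass [October 14, October 25] → after → no.
rehearsal [October 18, October 19] → after → no.
reindex [October 4, October 17] → contains → no.
triage [October 20, October 21] → after → no.
Result: build, planning.

build, planning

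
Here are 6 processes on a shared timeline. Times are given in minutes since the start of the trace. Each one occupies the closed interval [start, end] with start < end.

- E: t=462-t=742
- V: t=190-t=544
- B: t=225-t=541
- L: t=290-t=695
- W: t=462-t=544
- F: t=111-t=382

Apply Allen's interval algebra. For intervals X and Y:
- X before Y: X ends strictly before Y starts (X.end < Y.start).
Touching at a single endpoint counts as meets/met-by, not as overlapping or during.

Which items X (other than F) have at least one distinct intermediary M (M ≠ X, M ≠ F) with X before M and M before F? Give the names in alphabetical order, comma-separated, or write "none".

none

Target F = [t=111, t=382].
Intermediaries M with M before F: none.
Union: none.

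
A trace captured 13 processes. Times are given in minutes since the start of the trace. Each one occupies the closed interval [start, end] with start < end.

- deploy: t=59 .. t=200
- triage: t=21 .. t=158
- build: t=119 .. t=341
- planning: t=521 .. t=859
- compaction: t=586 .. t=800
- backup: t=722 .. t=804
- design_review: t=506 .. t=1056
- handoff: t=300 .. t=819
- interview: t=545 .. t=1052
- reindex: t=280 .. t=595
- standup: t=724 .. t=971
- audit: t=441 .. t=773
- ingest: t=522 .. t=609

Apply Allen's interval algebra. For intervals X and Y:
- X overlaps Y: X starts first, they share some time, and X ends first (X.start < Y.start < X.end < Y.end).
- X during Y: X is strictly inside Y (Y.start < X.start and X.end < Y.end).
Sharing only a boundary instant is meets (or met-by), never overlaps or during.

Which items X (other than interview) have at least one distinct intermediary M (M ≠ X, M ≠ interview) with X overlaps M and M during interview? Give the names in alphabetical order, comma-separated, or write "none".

audit, backup, compaction, handoff, ingest, planning, reindex

Target interview = [t=545, t=1052].
Intermediaries M with M during interview: backup, compaction, standup.
Via backup — items with X overlaps backup: audit, compaction.
Via compaction — items with X overlaps compaction: audit, ingest, reindex.
Via standup — items with X overlaps standup: audit, backup, compaction, handoff, planning.
Union: audit, backup, compaction, handoff, ingest, planning, reindex.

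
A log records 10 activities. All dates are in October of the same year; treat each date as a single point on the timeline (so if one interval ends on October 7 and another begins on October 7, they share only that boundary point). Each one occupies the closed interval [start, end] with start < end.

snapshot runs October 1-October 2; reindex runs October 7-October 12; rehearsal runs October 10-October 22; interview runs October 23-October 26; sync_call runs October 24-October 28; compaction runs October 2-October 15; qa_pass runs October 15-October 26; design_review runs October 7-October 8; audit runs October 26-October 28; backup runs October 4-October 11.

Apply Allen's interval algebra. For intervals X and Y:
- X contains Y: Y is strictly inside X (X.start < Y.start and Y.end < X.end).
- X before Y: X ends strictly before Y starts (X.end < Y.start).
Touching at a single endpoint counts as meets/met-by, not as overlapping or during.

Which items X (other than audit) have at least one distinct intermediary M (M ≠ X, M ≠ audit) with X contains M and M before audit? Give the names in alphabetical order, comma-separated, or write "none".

Target audit = [October 26, October 28].
Intermediaries M with M before audit: backup, compaction, design_review, rehearsal, reindex, snapshot.
Via backup — items with X contains backup: compaction.
Via compaction — items with X contains compaction: none.
Via design_review — items with X contains design_review: backup, compaction.
Via rehearsal — items with X contains rehearsal: none.
Via reindex — items with X contains reindex: compaction.
Via snapshot — items with X contains snapshot: none.
Union: backup, compaction.

backup, compaction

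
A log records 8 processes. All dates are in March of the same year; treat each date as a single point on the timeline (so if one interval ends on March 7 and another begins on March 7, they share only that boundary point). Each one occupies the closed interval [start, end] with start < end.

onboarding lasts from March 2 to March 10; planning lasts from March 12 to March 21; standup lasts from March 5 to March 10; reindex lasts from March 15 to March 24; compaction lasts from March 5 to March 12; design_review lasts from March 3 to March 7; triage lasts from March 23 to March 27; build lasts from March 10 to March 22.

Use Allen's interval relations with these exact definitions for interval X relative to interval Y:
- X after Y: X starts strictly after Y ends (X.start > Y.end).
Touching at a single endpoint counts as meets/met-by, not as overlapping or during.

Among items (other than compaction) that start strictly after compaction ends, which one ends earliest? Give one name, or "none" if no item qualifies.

Target compaction = [March 5, March 12].
build [March 10, March 22] → overlapped-by → excluded.
design_review [March 3, March 7] → overlaps → excluded.
onboarding [March 2, March 10] → overlaps → excluded.
planning [March 12, March 21] → met-by → excluded.
reindex [March 15, March 24] → after → candidate.
standup [March 5, March 10] → starts → excluded.
triage [March 23, March 27] → after → candidate.
Among candidates, earliest end is March 24 → reindex.

reindex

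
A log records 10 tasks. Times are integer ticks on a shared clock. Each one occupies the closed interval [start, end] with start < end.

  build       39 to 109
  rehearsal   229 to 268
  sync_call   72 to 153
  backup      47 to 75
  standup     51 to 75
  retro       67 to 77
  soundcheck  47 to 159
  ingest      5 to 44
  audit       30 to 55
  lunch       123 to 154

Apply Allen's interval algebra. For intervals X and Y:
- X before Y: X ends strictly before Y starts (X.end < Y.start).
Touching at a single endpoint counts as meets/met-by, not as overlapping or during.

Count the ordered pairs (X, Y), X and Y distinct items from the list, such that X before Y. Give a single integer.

Checking all 90 ordered pairs for relation 'before'; matching pairs in alphabetical order:
(audit, lunch): audit before lunch ✓
(audit, rehearsal): audit before rehearsal ✓
(audit, retro): audit before retro ✓
(audit, sync_call): audit before sync_call ✓
(backup, lunch): backup before lunch ✓
(backup, rehearsal): backup before rehearsal ✓
(build, lunch): build before lunch ✓
(build, rehearsal): build before rehearsal ✓
(ingest, backup): ingest before backup ✓
(ingest, lunch): ingest before lunch ✓
(ingest, rehearsal): ingest before rehearsal ✓
(ingest, retro): ingest before retro ✓
(ingest, soundcheck): ingest before soundcheck ✓
(ingest, standup): ingest before standup ✓
(ingest, sync_call): ingest before sync_call ✓
(lunch, rehearsal): lunch before rehearsal ✓
(retro, lunch): retro before lunch ✓
(retro, rehearsal): retro before rehearsal ✓
(soundcheck, rehearsal): soundcheck before rehearsal ✓
(standup, lunch): standup before lunch ✓
(standup, rehearsal): standup before rehearsal ✓
(sync_call, rehearsal): sync_call before rehearsal ✓
Count: 22.

22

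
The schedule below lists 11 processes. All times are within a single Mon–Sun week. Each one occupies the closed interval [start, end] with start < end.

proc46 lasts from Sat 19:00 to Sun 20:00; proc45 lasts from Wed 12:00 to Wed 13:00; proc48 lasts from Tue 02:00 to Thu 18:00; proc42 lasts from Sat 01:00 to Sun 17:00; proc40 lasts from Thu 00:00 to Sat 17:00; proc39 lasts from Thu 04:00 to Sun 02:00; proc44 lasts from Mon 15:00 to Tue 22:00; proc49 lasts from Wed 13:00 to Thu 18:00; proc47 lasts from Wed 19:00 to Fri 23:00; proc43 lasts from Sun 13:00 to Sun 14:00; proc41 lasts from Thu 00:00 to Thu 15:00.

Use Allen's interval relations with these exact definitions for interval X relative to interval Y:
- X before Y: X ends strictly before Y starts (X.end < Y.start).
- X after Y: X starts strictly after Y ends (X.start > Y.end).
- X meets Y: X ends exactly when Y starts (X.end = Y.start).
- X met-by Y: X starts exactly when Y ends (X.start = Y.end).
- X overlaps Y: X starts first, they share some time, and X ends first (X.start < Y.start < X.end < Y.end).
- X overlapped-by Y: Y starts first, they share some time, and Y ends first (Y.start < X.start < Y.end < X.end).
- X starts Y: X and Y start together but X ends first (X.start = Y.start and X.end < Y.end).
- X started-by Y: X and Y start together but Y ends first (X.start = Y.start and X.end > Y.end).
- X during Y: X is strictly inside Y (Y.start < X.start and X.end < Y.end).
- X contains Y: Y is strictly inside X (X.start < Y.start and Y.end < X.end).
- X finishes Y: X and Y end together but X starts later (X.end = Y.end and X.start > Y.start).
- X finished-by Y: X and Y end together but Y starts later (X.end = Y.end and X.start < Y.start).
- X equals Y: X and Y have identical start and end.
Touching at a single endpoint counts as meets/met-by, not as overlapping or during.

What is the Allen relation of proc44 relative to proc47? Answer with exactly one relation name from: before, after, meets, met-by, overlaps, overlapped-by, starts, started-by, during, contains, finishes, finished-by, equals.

before

proc44 = [Mon 15:00, Tue 22:00]; proc47 = [Wed 19:00, Fri 23:00].
Compare endpoints: proc44.start < proc47.start, proc44.start < proc47.end, proc44.end < proc47.start, proc44.end < proc47.end.
That pattern is 'before'.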